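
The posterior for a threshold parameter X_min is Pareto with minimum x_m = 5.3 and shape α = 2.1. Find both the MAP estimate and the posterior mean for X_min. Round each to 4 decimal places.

The Pareto density is strictly decreasing on [x_m, ∞), so the mode is x_m = 5.3000.
Mean = α·x_m/(α−1) = 2.1·5.3/1.1 = 10.1182.
Mean > mode: the posterior has a right tail.

MAP: 5.3000. Posterior mean: 10.1182.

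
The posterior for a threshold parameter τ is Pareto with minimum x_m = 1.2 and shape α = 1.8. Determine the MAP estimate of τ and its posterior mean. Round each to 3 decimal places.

MAP = 1.200, posterior mean = 2.700

The Pareto density is strictly decreasing on [x_m, ∞), so the mode is x_m = 1.200.
Mean = α·x_m/(α−1) = 1.8·1.2/0.8 = 2.700.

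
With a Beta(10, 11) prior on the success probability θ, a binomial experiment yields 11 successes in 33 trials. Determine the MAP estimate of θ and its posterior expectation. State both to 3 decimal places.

Posterior: Beta(10+11, 11+22) = Beta(21, 33).
Mode = (21−1)/(21+33−2) = 20/52 = 0.385.
Mean = 21/(21+33) = 21/54 = 0.389.
Mean > mode: the posterior has a right tail.

θ_MAP = 0.385, E[θ|data] = 0.389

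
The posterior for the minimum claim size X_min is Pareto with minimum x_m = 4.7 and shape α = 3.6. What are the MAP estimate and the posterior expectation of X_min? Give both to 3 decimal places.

The Pareto density is strictly decreasing on [x_m, ∞), so the mode is x_m = 4.700.
Mean = α·x_m/(α−1) = 3.6·4.7/2.6 = 6.508.

MAP estimate = 4.700, posterior expectation = 6.508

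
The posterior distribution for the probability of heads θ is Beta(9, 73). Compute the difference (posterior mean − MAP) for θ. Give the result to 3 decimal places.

0.010

Mode = (9−1)/(9+73−2) = 8/80 = 0.100.
Mean = 9/(9+73) = 9/82 = 0.110.
Difference = 0.110 − 0.100 = 0.010.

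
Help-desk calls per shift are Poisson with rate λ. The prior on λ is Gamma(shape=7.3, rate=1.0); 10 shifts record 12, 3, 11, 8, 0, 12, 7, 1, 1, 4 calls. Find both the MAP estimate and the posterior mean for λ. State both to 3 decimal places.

Σ counts = 59. Posterior: Gamma(shape = 7.3+59 = 66.3, rate = 1.0+10 = 11.0).
Mode = (α−1)/β = 65.3/11.0 = 5.936.
Mean = α/β = 66.3/11.0 = 6.027.

MAP = 5.936, posterior mean = 6.027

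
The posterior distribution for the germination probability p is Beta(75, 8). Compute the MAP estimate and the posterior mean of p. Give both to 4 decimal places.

Mode = (75−1)/(75+8−2) = 74/81 = 0.9136.
Mean = 75/(75+8) = 75/83 = 0.9036.
Mode > mean: the posterior has a left tail.

MAP: 0.9136. Posterior mean: 0.9036.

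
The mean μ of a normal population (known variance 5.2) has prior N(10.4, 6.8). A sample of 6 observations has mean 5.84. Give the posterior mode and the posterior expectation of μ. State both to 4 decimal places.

MAP = 6.3555, posterior mean = 6.3555

Posterior for μ is Normal. Precision-weighted mean: (1/6.8·10.4 + 6/5.2·5.84) / (1/6.8 + 6/5.2) = 6.3555.
A Normal posterior is symmetric, so mode = mean.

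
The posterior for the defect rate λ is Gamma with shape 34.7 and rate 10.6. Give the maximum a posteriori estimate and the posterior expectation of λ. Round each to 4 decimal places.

MAP: 3.1792. Posterior mean: 3.2736.

Mode = (α−1)/β = 33.7/10.6 = 3.1792.
Mean = α/β = 34.7/10.6 = 3.2736.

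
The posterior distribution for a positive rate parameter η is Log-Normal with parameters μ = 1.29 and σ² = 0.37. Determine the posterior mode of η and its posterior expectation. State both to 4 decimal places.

Mode = exp(μ − σ²) = exp(0.92) = 2.5093.
Mean = exp(μ + σ²/2) = exp(1.475) = 4.3710.
The posterior is right-skewed, so the mean exceeds the mode.

MAP: 2.5093. Posterior mean: 4.3710.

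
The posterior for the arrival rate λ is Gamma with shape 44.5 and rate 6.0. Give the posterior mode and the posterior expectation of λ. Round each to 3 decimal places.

Mode = (α−1)/β = 43.5/6.0 = 7.250.
Mean = α/β = 44.5/6.0 = 7.417.
The posterior is right-skewed, so the mean exceeds the mode.

λ_MAP = 7.250, E[λ|data] = 7.417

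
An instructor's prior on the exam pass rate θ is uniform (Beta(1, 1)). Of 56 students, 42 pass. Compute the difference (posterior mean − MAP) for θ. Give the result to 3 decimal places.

Posterior: Beta(1+42, 1+14) = Beta(43, 15).
Mode = (43−1)/(43+15−2) = 42/56 = 0.750.
With a flat prior the MAP equals the MLE, 42/56.
Mean = 43/(43+15) = 43/58 = 0.741.
Difference = 0.741 − 0.750 = -0.009.

-0.009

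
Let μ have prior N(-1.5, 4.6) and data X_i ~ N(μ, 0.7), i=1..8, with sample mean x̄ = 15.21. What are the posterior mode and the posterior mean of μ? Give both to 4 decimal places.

MAP: 14.8981. Posterior mean: 14.8981.

Posterior for μ is Normal. Precision-weighted mean: (1/4.6·-1.5 + 8/0.7·15.21) / (1/4.6 + 8/0.7) = 14.8981.
A Normal posterior is symmetric, so mode = mean.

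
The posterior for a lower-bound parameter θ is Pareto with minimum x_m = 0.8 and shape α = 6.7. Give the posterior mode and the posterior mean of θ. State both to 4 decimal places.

The Pareto density is strictly decreasing on [x_m, ∞), so the mode is x_m = 0.8000.
Mean = α·x_m/(α−1) = 6.7·0.8/5.7 = 0.9404.

θ_MAP = 0.8000, E[θ|data] = 0.9404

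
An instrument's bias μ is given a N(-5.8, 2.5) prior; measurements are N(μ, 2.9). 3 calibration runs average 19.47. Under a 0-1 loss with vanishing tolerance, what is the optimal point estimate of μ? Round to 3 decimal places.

12.424

Posterior for μ is Normal. Precision-weighted mean: (1/2.5·-5.8 + 3/2.9·19.47) / (1/2.5 + 3/2.9) = 12.424.
A Normal posterior is symmetric, so mode = mean.
This is the posterior mode — the MAP estimate.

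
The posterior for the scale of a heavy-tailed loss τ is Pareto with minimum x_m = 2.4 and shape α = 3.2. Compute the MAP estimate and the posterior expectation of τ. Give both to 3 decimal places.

The Pareto density is strictly decreasing on [x_m, ∞), so the mode is x_m = 2.400.
Mean = α·x_m/(α−1) = 3.2·2.4/2.2 = 3.491.

MAP = 2.400; posterior mean = 3.491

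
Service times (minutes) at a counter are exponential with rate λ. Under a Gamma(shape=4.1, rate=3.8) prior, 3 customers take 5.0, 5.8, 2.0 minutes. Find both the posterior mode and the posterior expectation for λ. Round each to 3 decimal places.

Σ times = 12.8. Posterior: Gamma(shape = 4.1+3 = 7.1, rate = 3.8+12.8 = 16.6).
Mode = (α−1)/β = 6.1/16.6 = 0.367.
Mean = α/β = 7.1/16.6 = 0.428.
The posterior is right-skewed, so the mean exceeds the mode.

MAP = 0.367; posterior mean = 0.428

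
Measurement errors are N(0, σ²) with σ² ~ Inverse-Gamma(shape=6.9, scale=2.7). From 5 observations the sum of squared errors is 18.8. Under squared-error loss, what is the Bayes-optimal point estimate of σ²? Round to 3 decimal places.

Posterior: Inverse-Gamma(shape = 6.9+5/2 = 9.4, scale = 2.7+18.8/2 = 12.1).
Mode = β/(α+1) = 12.1/10.4 = 1.163.
Mean = β/(α−1) = 12.1/8.4 = 1.440.
Squared-error loss ⇒ the optimal estimator is the posterior mean.

1.440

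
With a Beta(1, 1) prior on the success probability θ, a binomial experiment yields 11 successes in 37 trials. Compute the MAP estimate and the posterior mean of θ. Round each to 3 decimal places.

Posterior: Beta(1+11, 1+26) = Beta(12, 27).
Mode = (12−1)/(12+27−2) = 11/37 = 0.297.
Mean = 12/(12+27) = 12/39 = 0.308.
Right-skewed posterior ⇒ mode < mean.

MAP: 0.297. Posterior mean: 0.308.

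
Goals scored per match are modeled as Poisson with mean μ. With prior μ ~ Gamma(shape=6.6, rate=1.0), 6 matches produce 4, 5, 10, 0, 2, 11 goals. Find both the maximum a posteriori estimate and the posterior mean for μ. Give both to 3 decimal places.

MAP: 5.371. Posterior mean: 5.514.

Σ counts = 32. Posterior: Gamma(shape = 6.6+32 = 38.6, rate = 1.0+6 = 7.0).
Mode = (α−1)/β = 37.6/7.0 = 5.371.
Mean = α/β = 38.6/7.0 = 5.514.
Mean > mode: the posterior has a right tail.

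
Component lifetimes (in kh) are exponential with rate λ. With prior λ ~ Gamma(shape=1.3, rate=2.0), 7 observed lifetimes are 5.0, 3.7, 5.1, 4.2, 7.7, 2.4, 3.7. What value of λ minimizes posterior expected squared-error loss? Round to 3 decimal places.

Σ times = 31.8. Posterior: Gamma(shape = 1.3+7 = 8.3, rate = 2.0+31.8 = 33.8).
Mode = (α−1)/β = 7.3/33.8 = 0.216.
Mean = α/β = 8.3/33.8 = 0.246.
Squared-error loss ⇒ the optimal estimator is the posterior mean.

0.246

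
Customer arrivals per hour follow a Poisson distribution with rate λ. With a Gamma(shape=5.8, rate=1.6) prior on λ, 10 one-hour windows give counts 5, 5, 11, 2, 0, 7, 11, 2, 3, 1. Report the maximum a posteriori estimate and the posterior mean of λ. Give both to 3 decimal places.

MAP = 4.466, posterior mean = 4.552

Σ counts = 47. Posterior: Gamma(shape = 5.8+47 = 52.8, rate = 1.6+10 = 11.6).
Mode = (α−1)/β = 51.8/11.6 = 4.466.
Mean = α/β = 52.8/11.6 = 4.552.
The mean is pulled above the mode by the posterior's right skew.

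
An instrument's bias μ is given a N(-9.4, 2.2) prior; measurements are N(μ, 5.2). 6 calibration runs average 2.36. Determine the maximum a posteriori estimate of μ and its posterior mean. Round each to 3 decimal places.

Posterior for μ is Normal. Precision-weighted mean: (1/2.2·-9.4 + 6/5.2·2.36) / (1/2.2 + 6/5.2) = -0.963.
A Normal posterior is symmetric, so mode = mean.

maximum a posteriori estimate = -0.963, posterior mean = -0.963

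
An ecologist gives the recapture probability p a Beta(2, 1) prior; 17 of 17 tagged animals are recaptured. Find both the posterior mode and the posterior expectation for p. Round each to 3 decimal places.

Posterior: Beta(2+17, 1+0) = Beta(19, 1).
Since β = 1 ≤ 1 and α > 1, the Beta density is monotone increasing on [0,1]; the mode is at 1.
Mean = 19/(19+1) = 0.950.

MAP = 1.000, posterior mean = 0.950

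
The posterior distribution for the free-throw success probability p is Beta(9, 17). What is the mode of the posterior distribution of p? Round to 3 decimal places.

Mode = (9−1)/(9+17−2) = 8/24 = 0.333.
Mean = 9/(9+17) = 9/26 = 0.346.
This is the posterior mode — the MAP estimate.

0.333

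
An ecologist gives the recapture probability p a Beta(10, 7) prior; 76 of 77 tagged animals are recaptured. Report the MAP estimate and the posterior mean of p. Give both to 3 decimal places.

MAP: 0.924. Posterior mean: 0.915.

Posterior: Beta(10+76, 7+1) = Beta(86, 8).
Mode = (86−1)/(86+8−2) = 85/92 = 0.924.
Mean = 86/(86+8) = 86/94 = 0.915.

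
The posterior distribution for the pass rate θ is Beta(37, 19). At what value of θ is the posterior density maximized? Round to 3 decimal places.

Mode = (37−1)/(37+19−2) = 36/54 = 0.667.
Mean = 37/(37+19) = 37/56 = 0.661.
This is the posterior mode — the MAP estimate.

0.667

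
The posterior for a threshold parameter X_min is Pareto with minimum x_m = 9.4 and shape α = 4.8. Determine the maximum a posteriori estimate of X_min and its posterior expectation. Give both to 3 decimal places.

The Pareto density is strictly decreasing on [x_m, ∞), so the mode is x_m = 9.400.
Mean = α·x_m/(α−1) = 4.8·9.4/3.8 = 11.874.

X_min_MAP = 9.400, E[X_min|data] = 11.874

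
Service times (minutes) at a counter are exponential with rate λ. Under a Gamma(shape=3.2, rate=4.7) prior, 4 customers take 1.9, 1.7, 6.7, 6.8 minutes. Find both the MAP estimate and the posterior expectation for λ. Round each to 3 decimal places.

MAP = 0.284; posterior mean = 0.330

Σ times = 17.1. Posterior: Gamma(shape = 3.2+4 = 7.2, rate = 4.7+17.1 = 21.8).
Mode = (α−1)/β = 6.2/21.8 = 0.284.
Mean = α/β = 7.2/21.8 = 0.330.
Right-skewed posterior ⇒ mode < mean.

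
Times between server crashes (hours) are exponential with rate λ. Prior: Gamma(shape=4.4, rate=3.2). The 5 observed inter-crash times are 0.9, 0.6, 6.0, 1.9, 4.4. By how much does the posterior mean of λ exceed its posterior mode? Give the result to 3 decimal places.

0.059

Σ times = 13.8. Posterior: Gamma(shape = 4.4+5 = 9.4, rate = 3.2+13.8 = 17.0).
Mode = (α−1)/β = 8.4/17.0 = 0.494.
Mean = α/β = 9.4/17.0 = 0.553.
Difference = 0.553 − 0.494 = 0.059.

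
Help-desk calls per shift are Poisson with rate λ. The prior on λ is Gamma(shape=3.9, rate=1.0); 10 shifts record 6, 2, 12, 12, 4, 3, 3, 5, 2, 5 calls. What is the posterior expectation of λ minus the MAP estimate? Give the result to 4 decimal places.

0.0909

Σ counts = 54. Posterior: Gamma(shape = 3.9+54 = 57.9, rate = 1.0+10 = 11.0).
Mode = (α−1)/β = 56.9/11.0 = 5.1727.
Mean = α/β = 57.9/11.0 = 5.2636.
Difference = 5.2636 − 5.1727 = 0.0909.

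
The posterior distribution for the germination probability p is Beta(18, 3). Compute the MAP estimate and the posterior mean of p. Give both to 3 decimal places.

Mode = (18−1)/(18+3−2) = 17/19 = 0.895.
Mean = 18/(18+3) = 18/21 = 0.857.
The mean is pulled below the mode by the posterior's left skew.

p_MAP = 0.895, E[p|data] = 0.857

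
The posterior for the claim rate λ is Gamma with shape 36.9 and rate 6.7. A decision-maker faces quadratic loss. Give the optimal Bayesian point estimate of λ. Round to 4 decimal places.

Mode = (α−1)/β = 35.9/6.7 = 5.3582.
Mean = α/β = 36.9/6.7 = 5.5075.
Quadratic loss ⇒ the optimal estimator is the posterior mean.

5.5075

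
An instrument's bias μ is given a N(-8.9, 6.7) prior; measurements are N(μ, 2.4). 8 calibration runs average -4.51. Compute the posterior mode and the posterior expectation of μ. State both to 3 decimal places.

Posterior for μ is Normal. Precision-weighted mean: (1/6.7·-8.9 + 8/2.4·-4.51) / (1/6.7 + 8/2.4) = -4.698.
A Normal posterior is symmetric, so mode = mean.

posterior mode = -4.698, posterior expectation = -4.698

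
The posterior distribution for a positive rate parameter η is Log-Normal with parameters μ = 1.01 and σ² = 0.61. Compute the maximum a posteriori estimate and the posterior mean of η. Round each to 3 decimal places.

maximum a posteriori estimate = 1.492, posterior mean = 3.725

Mode = exp(μ − σ²) = exp(0.40) = 1.492.
Mean = exp(μ + σ²/2) = exp(1.315) = 3.725.
Mean > mode: the posterior has a right tail.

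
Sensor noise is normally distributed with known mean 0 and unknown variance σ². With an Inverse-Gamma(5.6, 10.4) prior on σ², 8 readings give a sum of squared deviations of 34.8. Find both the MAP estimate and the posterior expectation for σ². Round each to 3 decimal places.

MAP: 2.623. Posterior mean: 3.233.

Posterior: Inverse-Gamma(shape = 5.6+8/2 = 9.6, scale = 10.4+34.8/2 = 27.8).
Mode = β/(α+1) = 27.8/10.6 = 2.623.
Mean = β/(α−1) = 27.8/8.6 = 3.233.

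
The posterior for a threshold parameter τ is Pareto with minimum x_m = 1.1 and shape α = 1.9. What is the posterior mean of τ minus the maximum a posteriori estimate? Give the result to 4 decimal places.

1.2222

The Pareto density is strictly decreasing on [x_m, ∞), so the mode is x_m = 1.1000.
Mean = α·x_m/(α−1) = 1.9·1.1/0.9 = 2.3222.
Difference = 2.3222 − 1.1000 = 1.2222.
Mean > mode: the posterior has a right tail.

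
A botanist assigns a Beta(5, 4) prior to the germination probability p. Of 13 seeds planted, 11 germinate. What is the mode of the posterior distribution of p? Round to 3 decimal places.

0.750

Posterior: Beta(5+11, 4+2) = Beta(16, 6).
Mode = (16−1)/(16+6−2) = 15/20 = 0.750.
Mean = 16/(16+6) = 16/22 = 0.727.
This is the posterior mode — the MAP estimate.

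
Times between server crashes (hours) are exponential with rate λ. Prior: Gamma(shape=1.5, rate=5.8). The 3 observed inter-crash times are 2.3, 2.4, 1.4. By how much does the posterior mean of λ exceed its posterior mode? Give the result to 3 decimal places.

Σ times = 6.1. Posterior: Gamma(shape = 1.5+3 = 4.5, rate = 5.8+6.1 = 11.9).
Mode = (α−1)/β = 3.5/11.9 = 0.294.
Mean = α/β = 4.5/11.9 = 0.378.
Difference = 0.378 − 0.294 = 0.084.

0.084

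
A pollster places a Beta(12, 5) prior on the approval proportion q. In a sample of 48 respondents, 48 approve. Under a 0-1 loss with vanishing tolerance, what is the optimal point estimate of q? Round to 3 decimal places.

0.937

Posterior: Beta(12+48, 5+0) = Beta(60, 5).
Mode = (60−1)/(60+5−2) = 59/63 = 0.937.
Mean = 60/(60+5) = 60/65 = 0.923.
This is the posterior mode — the MAP estimate.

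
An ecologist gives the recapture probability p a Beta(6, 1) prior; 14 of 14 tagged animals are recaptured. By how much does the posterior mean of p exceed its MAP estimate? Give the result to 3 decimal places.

Posterior: Beta(6+14, 1+0) = Beta(20, 1).
Since β = 1 ≤ 1 and α > 1, the Beta density is monotone increasing on [0,1]; the mode is at 1.
Mean = 20/(20+1) = 0.952.
Difference = 0.952 − 1.000 = -0.048.

-0.048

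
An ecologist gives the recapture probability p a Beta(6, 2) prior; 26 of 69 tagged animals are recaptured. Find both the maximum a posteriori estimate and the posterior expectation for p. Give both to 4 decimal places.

Posterior: Beta(6+26, 2+43) = Beta(32, 45).
Mode = (32−1)/(32+45−2) = 31/75 = 0.4133.
Mean = 32/(32+45) = 32/77 = 0.4156.

MAP = 0.4133, posterior mean = 0.4156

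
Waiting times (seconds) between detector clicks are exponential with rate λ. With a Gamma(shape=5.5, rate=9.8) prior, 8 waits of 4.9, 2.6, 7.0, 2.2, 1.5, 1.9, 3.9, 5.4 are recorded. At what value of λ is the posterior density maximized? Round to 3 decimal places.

0.319

Σ times = 29.4. Posterior: Gamma(shape = 5.5+8 = 13.5, rate = 9.8+29.4 = 39.2).
Mode = (α−1)/β = 12.5/39.2 = 0.319.
Mean = α/β = 13.5/39.2 = 0.344.
This is the posterior mode — the MAP estimate.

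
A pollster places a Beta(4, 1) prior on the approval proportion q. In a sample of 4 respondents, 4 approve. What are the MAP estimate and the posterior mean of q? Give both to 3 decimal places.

MAP: 1.000. Posterior mean: 0.889.

Posterior: Beta(4+4, 1+0) = Beta(8, 1).
Since β = 1 ≤ 1 and α > 1, the Beta density is monotone increasing on [0,1]; the mode is at 1.
Mean = 8/(8+1) = 0.889.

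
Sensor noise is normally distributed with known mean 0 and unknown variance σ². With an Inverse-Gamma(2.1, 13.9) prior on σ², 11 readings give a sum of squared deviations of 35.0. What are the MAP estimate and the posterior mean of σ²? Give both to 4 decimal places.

MAP: 3.6512. Posterior mean: 4.7576.

Posterior: Inverse-Gamma(shape = 2.1+11/2 = 7.6, scale = 13.9+35.0/2 = 31.4).
Mode = β/(α+1) = 31.4/8.6 = 3.6512.
Mean = β/(α−1) = 31.4/6.6 = 4.7576.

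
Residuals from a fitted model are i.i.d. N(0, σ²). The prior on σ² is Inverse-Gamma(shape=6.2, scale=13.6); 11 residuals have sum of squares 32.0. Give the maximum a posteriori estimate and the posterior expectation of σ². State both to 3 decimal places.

σ²_MAP = 2.331, E[σ²|data] = 2.766

Posterior: Inverse-Gamma(shape = 6.2+11/2 = 11.7, scale = 13.6+32.0/2 = 29.6).
Mode = β/(α+1) = 29.6/12.7 = 2.331.
Mean = β/(α−1) = 29.6/10.7 = 2.766.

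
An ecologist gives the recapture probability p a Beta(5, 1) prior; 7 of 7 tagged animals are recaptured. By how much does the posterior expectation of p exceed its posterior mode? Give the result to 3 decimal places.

Posterior: Beta(5+7, 1+0) = Beta(12, 1).
Since β = 1 ≤ 1 and α > 1, the Beta density is monotone increasing on [0,1]; the mode is at 1.
Mean = 12/(12+1) = 0.923.
Difference = 0.923 − 1.000 = -0.077.
The mean is pulled below the mode by the posterior's left skew.

-0.077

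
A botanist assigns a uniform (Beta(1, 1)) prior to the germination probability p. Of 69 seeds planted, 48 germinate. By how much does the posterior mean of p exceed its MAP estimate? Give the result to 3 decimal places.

Posterior: Beta(1+48, 1+21) = Beta(49, 22).
Mode = (49−1)/(49+22−2) = 48/69 = 0.696.
With a flat prior the MAP equals the MLE, 48/69.
Mean = 49/(49+22) = 49/71 = 0.690.
Difference = 0.690 − 0.696 = -0.006.
The posterior is left-skewed, so the mode exceeds the mean.

-0.006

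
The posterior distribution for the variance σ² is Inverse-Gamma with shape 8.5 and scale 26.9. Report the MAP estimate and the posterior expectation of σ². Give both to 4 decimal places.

σ²_MAP = 2.8316, E[σ²|data] = 3.5867

Mode = β/(α+1) = 26.9/9.5 = 2.8316.
Mean = β/(α−1) = 26.9/7.5 = 3.5867.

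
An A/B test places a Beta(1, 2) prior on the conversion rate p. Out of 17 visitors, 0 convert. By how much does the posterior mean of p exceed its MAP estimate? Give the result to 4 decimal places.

0.0500

Posterior: Beta(1+0, 2+17) = Beta(1, 19).
Since α = 1 ≤ 1 and β > 1, the Beta density is monotone decreasing on [0,1]; the mode is at 0.
Mean = 1/(1+19) = 0.0500.
Difference = 0.0500 − 0.0000 = 0.0500.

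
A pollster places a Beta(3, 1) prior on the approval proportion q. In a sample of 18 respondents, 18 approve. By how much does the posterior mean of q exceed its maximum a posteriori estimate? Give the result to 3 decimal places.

Posterior: Beta(3+18, 1+0) = Beta(21, 1).
Since β = 1 ≤ 1 and α > 1, the Beta density is monotone increasing on [0,1]; the mode is at 1.
Mean = 21/(21+1) = 0.955.
Difference = 0.955 − 1.000 = -0.045.

-0.045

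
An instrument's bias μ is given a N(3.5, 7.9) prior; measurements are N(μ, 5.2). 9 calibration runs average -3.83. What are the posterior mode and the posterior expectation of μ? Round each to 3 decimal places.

Posterior for μ is Normal. Precision-weighted mean: (1/7.9·3.5 + 9/5.2·-3.83) / (1/7.9 + 9/5.2) = -3.330.
A Normal posterior is symmetric, so mode = mean.

μ_MAP = -3.330, E[μ|data] = -3.330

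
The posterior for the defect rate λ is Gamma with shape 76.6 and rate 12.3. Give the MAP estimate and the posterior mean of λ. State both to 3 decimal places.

Mode = (α−1)/β = 75.6/12.3 = 6.146.
Mean = α/β = 76.6/12.3 = 6.228.

λ_MAP = 6.146, E[λ|data] = 6.228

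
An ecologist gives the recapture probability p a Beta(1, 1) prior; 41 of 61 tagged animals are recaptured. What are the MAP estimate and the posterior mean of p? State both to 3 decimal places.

Posterior: Beta(1+41, 1+20) = Beta(42, 21).
Mode = (42−1)/(42+21−2) = 41/61 = 0.672.
With a flat prior the MAP equals the MLE, 41/61.
Mean = 42/(42+21) = 42/63 = 0.667.
Left-skewed posterior ⇒ mean < mode.

MAP: 0.672. Posterior mean: 0.667.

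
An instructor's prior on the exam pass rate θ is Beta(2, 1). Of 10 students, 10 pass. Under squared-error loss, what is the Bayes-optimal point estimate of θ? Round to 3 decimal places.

Posterior: Beta(2+10, 1+0) = Beta(12, 1).
Since β = 1 ≤ 1 and α > 1, the Beta density is monotone increasing on [0,1]; the mode is at 1.
Mean = 12/(12+1) = 0.923.
Squared-error loss ⇒ the optimal estimator is the posterior mean.

0.923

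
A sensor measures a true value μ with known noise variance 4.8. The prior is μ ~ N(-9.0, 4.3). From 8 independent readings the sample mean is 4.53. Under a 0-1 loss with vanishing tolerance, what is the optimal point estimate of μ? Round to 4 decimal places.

Posterior for μ is Normal. Precision-weighted mean: (1/4.3·-9.0 + 8/4.8·4.53) / (1/4.3 + 8/4.8) = 2.8733.
A Normal posterior is symmetric, so mode = mean.
This is the posterior mode — the MAP estimate.

2.8733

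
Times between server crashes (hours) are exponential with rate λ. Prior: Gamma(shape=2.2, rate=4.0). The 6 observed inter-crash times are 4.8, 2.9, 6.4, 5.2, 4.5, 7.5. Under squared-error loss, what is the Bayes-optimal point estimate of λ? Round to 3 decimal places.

0.232

Σ times = 31.3. Posterior: Gamma(shape = 2.2+6 = 8.2, rate = 4.0+31.3 = 35.3).
Mode = (α−1)/β = 7.2/35.3 = 0.204.
Mean = α/β = 8.2/35.3 = 0.232.
Squared-error loss ⇒ the optimal estimator is the posterior mean.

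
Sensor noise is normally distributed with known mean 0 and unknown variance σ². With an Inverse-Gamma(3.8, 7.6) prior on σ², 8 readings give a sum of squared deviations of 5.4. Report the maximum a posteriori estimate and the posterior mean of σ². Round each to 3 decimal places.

Posterior: Inverse-Gamma(shape = 3.8+8/2 = 7.8, scale = 7.6+5.4/2 = 10.3).
Mode = β/(α+1) = 10.3/8.8 = 1.170.
Mean = β/(α−1) = 10.3/6.8 = 1.515.

MAP: 1.170. Posterior mean: 1.515.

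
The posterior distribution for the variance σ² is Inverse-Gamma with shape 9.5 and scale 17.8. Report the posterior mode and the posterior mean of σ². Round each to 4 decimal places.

Mode = β/(α+1) = 17.8/10.5 = 1.6952.
Mean = β/(α−1) = 17.8/8.5 = 2.0941.
The mean is pulled above the mode by the posterior's right skew.

MAP: 1.6952. Posterior mean: 2.0941.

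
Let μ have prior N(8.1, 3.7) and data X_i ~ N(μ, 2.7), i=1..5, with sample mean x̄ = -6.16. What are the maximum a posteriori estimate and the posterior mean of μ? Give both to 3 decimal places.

μ_MAP = -4.344, E[μ|data] = -4.344

Posterior for μ is Normal. Precision-weighted mean: (1/3.7·8.1 + 5/2.7·-6.16) / (1/3.7 + 5/2.7) = -4.344.
A Normal posterior is symmetric, so mode = mean.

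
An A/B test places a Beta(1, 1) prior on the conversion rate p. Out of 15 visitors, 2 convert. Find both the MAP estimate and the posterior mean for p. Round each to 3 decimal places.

Posterior: Beta(1+2, 1+13) = Beta(3, 14).
Mode = (3−1)/(3+14−2) = 2/15 = 0.133.
Mean = 3/(3+14) = 3/17 = 0.176.

MAP: 0.133. Posterior mean: 0.176.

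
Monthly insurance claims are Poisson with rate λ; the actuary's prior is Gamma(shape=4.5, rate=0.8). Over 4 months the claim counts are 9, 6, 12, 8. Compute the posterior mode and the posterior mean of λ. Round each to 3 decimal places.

λ_MAP = 8.021, E[λ|data] = 8.229

Σ counts = 35. Posterior: Gamma(shape = 4.5+35 = 39.5, rate = 0.8+4 = 4.8).
Mode = (α−1)/β = 38.5/4.8 = 8.021.
Mean = α/β = 39.5/4.8 = 8.229.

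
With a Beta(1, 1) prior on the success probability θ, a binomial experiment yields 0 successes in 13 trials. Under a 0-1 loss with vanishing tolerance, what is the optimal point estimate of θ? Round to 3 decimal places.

Posterior: Beta(1+0, 1+13) = Beta(1, 14).
Since α = 1 ≤ 1 and β > 1, the Beta density is monotone decreasing on [0,1]; the mode is at 0.
Mean = 1/(1+14) = 0.067.
This is the posterior mode — the MAP estimate.

0.000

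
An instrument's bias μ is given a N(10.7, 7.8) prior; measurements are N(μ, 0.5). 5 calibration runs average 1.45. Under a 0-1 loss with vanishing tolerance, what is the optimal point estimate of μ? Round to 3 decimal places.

Posterior for μ is Normal. Precision-weighted mean: (1/7.8·10.7 + 5/0.5·1.45) / (1/7.8 + 5/0.5) = 1.567.
A Normal posterior is symmetric, so mode = mean.
This is the posterior mode — the MAP estimate.

1.567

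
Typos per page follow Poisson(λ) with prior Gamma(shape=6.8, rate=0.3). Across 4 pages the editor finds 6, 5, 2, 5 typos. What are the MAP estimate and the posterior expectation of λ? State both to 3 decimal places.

MAP = 5.535; posterior mean = 5.767

Σ counts = 18. Posterior: Gamma(shape = 6.8+18 = 24.8, rate = 0.3+4 = 4.3).
Mode = (α−1)/β = 23.8/4.3 = 5.535.
Mean = α/β = 24.8/4.3 = 5.767.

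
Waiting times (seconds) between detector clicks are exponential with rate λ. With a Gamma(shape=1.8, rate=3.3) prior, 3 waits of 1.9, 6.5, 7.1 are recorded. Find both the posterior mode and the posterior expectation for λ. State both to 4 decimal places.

Σ times = 15.5. Posterior: Gamma(shape = 1.8+3 = 4.8, rate = 3.3+15.5 = 18.8).
Mode = (α−1)/β = 3.8/18.8 = 0.2021.
Mean = α/β = 4.8/18.8 = 0.2553.

λ_MAP = 0.2021, E[λ|data] = 0.2553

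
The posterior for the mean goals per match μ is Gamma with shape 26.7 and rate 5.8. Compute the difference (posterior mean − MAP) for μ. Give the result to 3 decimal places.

0.172

Mode = (α−1)/β = 25.7/5.8 = 4.431.
Mean = α/β = 26.7/5.8 = 4.603.
Difference = 4.603 − 4.431 = 0.172.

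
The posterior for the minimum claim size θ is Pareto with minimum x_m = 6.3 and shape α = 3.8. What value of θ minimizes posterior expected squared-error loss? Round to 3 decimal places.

The Pareto density is strictly decreasing on [x_m, ∞), so the mode is x_m = 6.300.
Mean = α·x_m/(α−1) = 3.8·6.3/2.8 = 8.550.
Squared-error loss ⇒ the optimal estimator is the posterior mean.

8.550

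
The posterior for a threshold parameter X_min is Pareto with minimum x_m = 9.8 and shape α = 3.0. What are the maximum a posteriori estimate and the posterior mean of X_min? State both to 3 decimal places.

X_min_MAP = 9.800, E[X_min|data] = 14.700

The Pareto density is strictly decreasing on [x_m, ∞), so the mode is x_m = 9.800.
Mean = α·x_m/(α−1) = 3.0·9.8/2.0 = 14.700.
The posterior is right-skewed, so the mean exceeds the mode.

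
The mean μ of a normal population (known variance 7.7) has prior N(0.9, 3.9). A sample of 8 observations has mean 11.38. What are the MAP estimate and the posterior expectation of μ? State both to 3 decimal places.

Posterior for μ is Normal. Precision-weighted mean: (1/3.9·0.9 + 8/7.7·11.38) / (1/3.9 + 8/7.7) = 9.306.
A Normal posterior is symmetric, so mode = mean.

μ_MAP = 9.306, E[μ|data] = 9.306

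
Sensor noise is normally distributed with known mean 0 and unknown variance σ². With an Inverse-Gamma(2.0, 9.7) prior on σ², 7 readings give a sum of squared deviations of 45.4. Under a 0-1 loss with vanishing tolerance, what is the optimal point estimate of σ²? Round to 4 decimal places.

4.9846

Posterior: Inverse-Gamma(shape = 2.0+7/2 = 5.5, scale = 9.7+45.4/2 = 32.4).
Mode = β/(α+1) = 32.4/6.5 = 4.9846.
Mean = β/(α−1) = 32.4/4.5 = 7.2000.
This is the posterior mode — the MAP estimate.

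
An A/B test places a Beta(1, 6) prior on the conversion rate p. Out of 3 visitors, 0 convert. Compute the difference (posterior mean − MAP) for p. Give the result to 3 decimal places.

0.100

Posterior: Beta(1+0, 6+3) = Beta(1, 9).
Since α = 1 ≤ 1 and β > 1, the Beta density is monotone decreasing on [0,1]; the mode is at 0.
Mean = 1/(1+9) = 0.100.
Difference = 0.100 − 0.000 = 0.100.
Mean > mode: the posterior has a right tail.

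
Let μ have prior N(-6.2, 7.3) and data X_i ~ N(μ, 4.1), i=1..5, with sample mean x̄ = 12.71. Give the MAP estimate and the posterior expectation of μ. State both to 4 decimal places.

MAP = 10.8004, posterior mean = 10.8004

Posterior for μ is Normal. Precision-weighted mean: (1/7.3·-6.2 + 5/4.1·12.71) / (1/7.3 + 5/4.1) = 10.8004.
A Normal posterior is symmetric, so mode = mean.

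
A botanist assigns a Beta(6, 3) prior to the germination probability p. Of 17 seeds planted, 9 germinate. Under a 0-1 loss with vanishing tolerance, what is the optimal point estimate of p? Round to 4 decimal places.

Posterior: Beta(6+9, 3+8) = Beta(15, 11).
Mode = (15−1)/(15+11−2) = 14/24 = 0.5833.
Mean = 15/(15+11) = 15/26 = 0.5769.
This is the posterior mode — the MAP estimate.

0.5833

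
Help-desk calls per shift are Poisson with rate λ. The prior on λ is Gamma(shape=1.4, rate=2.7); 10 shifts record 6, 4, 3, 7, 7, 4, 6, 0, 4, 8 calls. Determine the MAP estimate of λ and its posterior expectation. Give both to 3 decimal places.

Σ counts = 49. Posterior: Gamma(shape = 1.4+49 = 50.4, rate = 2.7+10 = 12.7).
Mode = (α−1)/β = 49.4/12.7 = 3.890.
Mean = α/β = 50.4/12.7 = 3.969.
Right-skewed posterior ⇒ mode < mean.

MAP estimate = 3.890, posterior expectation = 3.969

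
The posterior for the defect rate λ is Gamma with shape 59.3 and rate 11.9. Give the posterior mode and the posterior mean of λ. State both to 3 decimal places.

MAP = 4.899, posterior mean = 4.983

Mode = (α−1)/β = 58.3/11.9 = 4.899.
Mean = α/β = 59.3/11.9 = 4.983.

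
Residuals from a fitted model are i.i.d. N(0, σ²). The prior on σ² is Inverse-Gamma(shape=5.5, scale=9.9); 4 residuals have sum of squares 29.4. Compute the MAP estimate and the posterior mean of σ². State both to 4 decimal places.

σ²_MAP = 2.8941, E[σ²|data] = 3.7846

Posterior: Inverse-Gamma(shape = 5.5+4/2 = 7.5, scale = 9.9+29.4/2 = 24.6).
Mode = β/(α+1) = 24.6/8.5 = 2.8941.
Mean = β/(α−1) = 24.6/6.5 = 3.7846.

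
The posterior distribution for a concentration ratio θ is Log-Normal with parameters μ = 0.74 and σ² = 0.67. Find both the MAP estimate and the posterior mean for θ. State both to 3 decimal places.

Mode = exp(μ − σ²) = exp(0.07) = 1.073.
Mean = exp(μ + σ²/2) = exp(1.075) = 2.930.

θ_MAP = 1.073, E[θ|data] = 2.930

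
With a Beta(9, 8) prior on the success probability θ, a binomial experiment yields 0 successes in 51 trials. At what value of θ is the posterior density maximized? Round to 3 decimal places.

Posterior: Beta(9+0, 8+51) = Beta(9, 59).
Mode = (9−1)/(9+59−2) = 8/66 = 0.121.
Mean = 9/(9+59) = 9/68 = 0.132.
This is the posterior mode — the MAP estimate.

0.121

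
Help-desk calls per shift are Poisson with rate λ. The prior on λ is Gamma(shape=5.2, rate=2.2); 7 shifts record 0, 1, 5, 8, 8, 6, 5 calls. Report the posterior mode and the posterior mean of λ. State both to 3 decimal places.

MAP = 4.043; posterior mean = 4.152

Σ counts = 33. Posterior: Gamma(shape = 5.2+33 = 38.2, rate = 2.2+7 = 9.2).
Mode = (α−1)/β = 37.2/9.2 = 4.043.
Mean = α/β = 38.2/9.2 = 4.152.
The mean is pulled above the mode by the posterior's right skew.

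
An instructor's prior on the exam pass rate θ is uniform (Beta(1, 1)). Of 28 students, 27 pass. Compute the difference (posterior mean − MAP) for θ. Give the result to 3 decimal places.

-0.031

Posterior: Beta(1+27, 1+1) = Beta(28, 2).
Mode = (28−1)/(28+2−2) = 27/28 = 0.964.
Mean = 28/(28+2) = 28/30 = 0.933.
Difference = 0.933 − 0.964 = -0.031.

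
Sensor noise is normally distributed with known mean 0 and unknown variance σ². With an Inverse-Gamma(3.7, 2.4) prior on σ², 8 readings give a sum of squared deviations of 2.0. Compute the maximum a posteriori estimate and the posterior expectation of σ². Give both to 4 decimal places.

σ²_MAP = 0.3908, E[σ²|data] = 0.5075

Posterior: Inverse-Gamma(shape = 3.7+8/2 = 7.7, scale = 2.4+2.0/2 = 3.4).
Mode = β/(α+1) = 3.4/8.7 = 0.3908.
Mean = β/(α−1) = 3.4/6.7 = 0.5075.
The mean is pulled above the mode by the posterior's right skew.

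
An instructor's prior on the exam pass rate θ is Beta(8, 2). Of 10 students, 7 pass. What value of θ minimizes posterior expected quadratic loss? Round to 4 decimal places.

0.7500

Posterior: Beta(8+7, 2+3) = Beta(15, 5).
Mode = (15−1)/(15+5−2) = 14/18 = 0.7778.
Mean = 15/(15+5) = 15/20 = 0.7500.
Quadratic loss ⇒ the optimal estimator is the posterior mean.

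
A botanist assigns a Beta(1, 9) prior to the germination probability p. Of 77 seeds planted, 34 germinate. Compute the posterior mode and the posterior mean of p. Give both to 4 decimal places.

Posterior: Beta(1+34, 9+43) = Beta(35, 52).
Mode = (35−1)/(35+52−2) = 34/85 = 0.4000.
Mean = 35/(35+52) = 35/87 = 0.4023.

posterior mode = 0.4000, posterior mean = 0.4023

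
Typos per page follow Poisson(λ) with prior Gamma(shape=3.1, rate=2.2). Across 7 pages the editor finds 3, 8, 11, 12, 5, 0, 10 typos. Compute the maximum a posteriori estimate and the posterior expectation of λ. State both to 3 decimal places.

Σ counts = 49. Posterior: Gamma(shape = 3.1+49 = 52.1, rate = 2.2+7 = 9.2).
Mode = (α−1)/β = 51.1/9.2 = 5.554.
Mean = α/β = 52.1/9.2 = 5.663.

MAP = 5.554, posterior mean = 5.663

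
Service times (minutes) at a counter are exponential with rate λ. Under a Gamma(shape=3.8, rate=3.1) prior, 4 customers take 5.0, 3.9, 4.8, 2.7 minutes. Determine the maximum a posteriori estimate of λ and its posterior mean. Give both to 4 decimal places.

Σ times = 16.4. Posterior: Gamma(shape = 3.8+4 = 7.8, rate = 3.1+16.4 = 19.5).
Mode = (α−1)/β = 6.8/19.5 = 0.3487.
Mean = α/β = 7.8/19.5 = 0.4000.

MAP: 0.3487. Posterior mean: 0.4000.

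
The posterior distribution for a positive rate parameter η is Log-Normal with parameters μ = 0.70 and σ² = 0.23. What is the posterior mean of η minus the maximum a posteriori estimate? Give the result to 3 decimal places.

Mode = exp(μ − σ²) = exp(0.47) = 1.600.
Mean = exp(μ + σ²/2) = exp(0.815) = 2.259.
Difference = 2.259 − 1.600 = 0.659.
Right-skewed posterior ⇒ mode < mean.

0.659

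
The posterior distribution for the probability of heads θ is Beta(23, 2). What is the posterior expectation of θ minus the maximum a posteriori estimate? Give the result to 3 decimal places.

Mode = (23−1)/(23+2−2) = 22/23 = 0.957.
Mean = 23/(23+2) = 23/25 = 0.920.
Difference = 0.920 − 0.957 = -0.037.
The posterior is left-skewed, so the mode exceeds the mean.

-0.037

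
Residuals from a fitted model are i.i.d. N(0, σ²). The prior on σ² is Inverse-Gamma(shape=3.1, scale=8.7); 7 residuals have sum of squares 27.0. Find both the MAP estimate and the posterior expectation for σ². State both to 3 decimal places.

Posterior: Inverse-Gamma(shape = 3.1+7/2 = 6.6, scale = 8.7+27.0/2 = 22.2).
Mode = β/(α+1) = 22.2/7.6 = 2.921.
Mean = β/(α−1) = 22.2/5.6 = 3.964.

MAP = 2.921; posterior mean = 3.964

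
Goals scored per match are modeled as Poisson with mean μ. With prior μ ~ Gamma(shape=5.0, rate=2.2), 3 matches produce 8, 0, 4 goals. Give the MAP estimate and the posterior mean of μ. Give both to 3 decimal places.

MAP = 3.077, posterior mean = 3.269

Σ counts = 12. Posterior: Gamma(shape = 5.0+12 = 17.0, rate = 2.2+3 = 5.2).
Mode = (α−1)/β = 16.0/5.2 = 3.077.
Mean = α/β = 17.0/5.2 = 3.269.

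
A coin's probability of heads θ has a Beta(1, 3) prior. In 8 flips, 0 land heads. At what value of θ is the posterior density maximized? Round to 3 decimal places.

Posterior: Beta(1+0, 3+8) = Beta(1, 11).
Since α = 1 ≤ 1 and β > 1, the Beta density is monotone decreasing on [0,1]; the mode is at 0.
Mean = 1/(1+11) = 0.083.
This is the posterior mode — the MAP estimate.

0.000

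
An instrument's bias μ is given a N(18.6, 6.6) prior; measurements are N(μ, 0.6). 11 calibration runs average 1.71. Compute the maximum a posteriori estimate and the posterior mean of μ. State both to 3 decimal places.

Posterior for μ is Normal. Precision-weighted mean: (1/6.6·18.6 + 11/0.6·1.71) / (1/6.6 + 11/0.6) = 1.848.
A Normal posterior is symmetric, so mode = mean.

MAP: 1.848. Posterior mean: 1.848.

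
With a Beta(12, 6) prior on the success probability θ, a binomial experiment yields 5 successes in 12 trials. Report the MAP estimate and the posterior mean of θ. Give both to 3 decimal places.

θ_MAP = 0.571, E[θ|data] = 0.567

Posterior: Beta(12+5, 6+7) = Beta(17, 13).
Mode = (17−1)/(17+13−2) = 16/28 = 0.571.
Mean = 17/(17+13) = 17/30 = 0.567.
The mean is pulled below the mode by the posterior's left skew.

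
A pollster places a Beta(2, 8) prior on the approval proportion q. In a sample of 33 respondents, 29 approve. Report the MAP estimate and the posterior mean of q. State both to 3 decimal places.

MAP = 0.732; posterior mean = 0.721

Posterior: Beta(2+29, 8+4) = Beta(31, 12).
Mode = (31−1)/(31+12−2) = 30/41 = 0.732.
Mean = 31/(31+12) = 31/43 = 0.721.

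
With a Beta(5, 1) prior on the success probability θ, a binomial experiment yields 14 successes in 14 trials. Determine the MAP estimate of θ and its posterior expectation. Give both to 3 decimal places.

Posterior: Beta(5+14, 1+0) = Beta(19, 1).
Since β = 1 ≤ 1 and α > 1, the Beta density is monotone increasing on [0,1]; the mode is at 1.
Mean = 19/(19+1) = 0.950.

MAP = 1.000; posterior mean = 0.950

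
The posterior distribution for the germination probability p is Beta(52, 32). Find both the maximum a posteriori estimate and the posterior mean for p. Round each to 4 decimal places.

MAP = 0.6220; posterior mean = 0.6190

Mode = (52−1)/(52+32−2) = 51/82 = 0.6220.
Mean = 52/(52+32) = 52/84 = 0.6190.
The posterior is left-skewed, so the mode exceeds the mean.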